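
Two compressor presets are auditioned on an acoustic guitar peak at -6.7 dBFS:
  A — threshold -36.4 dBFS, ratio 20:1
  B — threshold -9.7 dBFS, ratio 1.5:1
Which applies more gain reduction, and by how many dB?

A: GR = 29.7 − 29.7/20 = 28.215 dB.
B: GR = 3 − 3/1.5 = 1 dB.
A reduces 27.215 dB more.

A, by 27.215 dB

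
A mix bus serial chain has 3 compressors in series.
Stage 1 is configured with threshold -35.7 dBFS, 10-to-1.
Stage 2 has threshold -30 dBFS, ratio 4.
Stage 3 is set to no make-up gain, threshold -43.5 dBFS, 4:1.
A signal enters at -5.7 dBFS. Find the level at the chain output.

Stage 1: 30 dB above -35.7 dBFS, reduced 10:1 to 3 dB above → -32.7 dBFS.
Stage 2: -32.7 dBFS ≤ -30 dBFS, so stage 2 doesn't engage; output -32.7 dBFS.
Stage 3: overshoot 10.8 dB → 10.8/4 = 2.7 dB → -40.8 dBFS.

-40.8 dBFS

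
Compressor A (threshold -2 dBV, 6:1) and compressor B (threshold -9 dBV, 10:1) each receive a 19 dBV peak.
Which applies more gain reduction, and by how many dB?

B, by 7.7 dB

A: GR = 21 − 21/6 = 17.5 dB.
B: GR = 28 − 28/10 = 25.2 dB.
B applies 7.7 dB more gain reduction.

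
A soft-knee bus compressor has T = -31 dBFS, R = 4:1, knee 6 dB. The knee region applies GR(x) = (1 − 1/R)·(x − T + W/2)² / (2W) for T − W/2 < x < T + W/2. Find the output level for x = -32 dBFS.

x − T + W/2 = -32 − (-31) + 3 = 2.
GR = (1 − 1/4) × 2² / 12 = 0.75 × 4 / 12 = 0.25 dB.
Output = -32 − 0.25 = -32.25 dBFS.

-32.25 dBFS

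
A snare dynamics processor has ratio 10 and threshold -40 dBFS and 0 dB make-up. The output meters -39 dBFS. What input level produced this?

That's 1 dB above the -40 dBFS threshold.
Before 10:1 compression the overshoot was 1 × 10 = 10 dB, so input = -40 + 10 = -30 dBFS.

-30 dBFS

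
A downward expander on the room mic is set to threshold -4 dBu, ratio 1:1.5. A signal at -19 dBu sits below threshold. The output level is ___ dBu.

-26.5 dBu

The input is 15 dB below the -4 dBu threshold.
A 1:1.5 expander multiplies undershoot by 1.5: 15 × 1.5 = 22.5 dB below threshold.
Output = -4 − 22.5 = -26.5 dBu.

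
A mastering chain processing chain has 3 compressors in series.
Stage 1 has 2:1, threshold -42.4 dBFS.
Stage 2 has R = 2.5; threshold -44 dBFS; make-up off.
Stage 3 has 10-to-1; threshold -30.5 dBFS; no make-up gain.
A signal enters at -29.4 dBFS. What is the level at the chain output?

Stage 1: -29.4 dBFS is 13 dB over -42.4 dBFS; at 2:1 that becomes 6.5 dB over, giving -35.9 dBFS.
Stage 2: overshoot 8.1 dB → 8.1/2.5 = 3.24 dB → -40.76 dBFS.
Stage 3: below threshold (-40.76 ≤ -30.5); passes unchanged; output -40.76 dBFS.

-40.76 dBFS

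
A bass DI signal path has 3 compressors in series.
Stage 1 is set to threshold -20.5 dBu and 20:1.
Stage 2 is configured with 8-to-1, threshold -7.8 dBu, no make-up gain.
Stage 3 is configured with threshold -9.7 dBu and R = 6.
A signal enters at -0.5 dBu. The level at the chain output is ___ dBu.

-19.5 dBu

Stage 1: 20 dB above -20.5 dBu, reduced 20:1 to 1 dB above → -19.5 dBu.
Stage 2: -19.5 dBu ≤ -7.8 dBu, so stage 2 doesn't engage; output -19.5 dBu.
Stage 3: -19.5 dBu is at or below the -9.7 dBu threshold — no compression; output -19.5 dBu.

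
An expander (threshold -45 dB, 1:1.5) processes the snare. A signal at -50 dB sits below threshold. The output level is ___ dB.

-52.5 dB

Undershoot = (-45) − (-50) = 5 dB.
At 1:1.5, that expands to 7.5 dB under threshold.
Output = -45 − 7.5 = -52.5 dB.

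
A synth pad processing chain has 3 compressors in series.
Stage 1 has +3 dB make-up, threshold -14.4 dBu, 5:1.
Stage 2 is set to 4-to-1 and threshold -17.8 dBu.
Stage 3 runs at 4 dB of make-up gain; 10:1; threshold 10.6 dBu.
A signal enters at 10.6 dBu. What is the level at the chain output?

Stage 1: 10.6 dBu is 25 dB over -14.4 dBu; at 5:1 that becomes 5 dB over, giving -9.4 dBu; +3 dB make-up → -6.4 dBu.
Stage 2: 11.4 dB above -17.8 dBu, reduced 4:1 to 2.85 dB above → -14.95 dBu.
Stage 3: below threshold (-14.95 ≤ 10.6); passes unchanged; make-up brings it to -10.95 dBu.

-10.95 dBu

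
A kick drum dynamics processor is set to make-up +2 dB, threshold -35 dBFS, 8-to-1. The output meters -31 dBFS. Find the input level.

-19 dBFS

Stripping the +2 dB make-up gives -33 dBFS at the gain stage.
The compressed level sits -33 − (-35) = 2 dB over threshold.
Undo the ratio: input overshoot = 2 × 8 = 16 dB, giving input = -19 dBFS.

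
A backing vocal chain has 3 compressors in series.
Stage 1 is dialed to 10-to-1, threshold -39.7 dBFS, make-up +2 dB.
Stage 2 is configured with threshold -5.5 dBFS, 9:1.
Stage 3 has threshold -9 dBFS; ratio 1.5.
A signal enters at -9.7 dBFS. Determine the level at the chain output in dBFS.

-34.7 dBFS

Stage 1: overshoot 30 dB → 30/10 = 3 dB → -36.7 dBFS; +2 dB make-up → -34.7 dBFS.
Stage 2: below threshold (-34.7 ≤ -5.5); passes unchanged; output -34.7 dBFS.
Stage 3: below threshold (-34.7 ≤ -9); passes unchanged; output -34.7 dBFS.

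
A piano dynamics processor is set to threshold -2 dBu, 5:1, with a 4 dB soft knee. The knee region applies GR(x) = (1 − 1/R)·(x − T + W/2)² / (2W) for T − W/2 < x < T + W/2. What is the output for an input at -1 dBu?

x − T + W/2 = -1 − (-2) + 2 = 3.
GR = (1 − 1/5) × 3² / 8 = 0.8 × 9 / 8 = 0.9 dB.
Output = -1 − 0.9 = -1.9 dBu.

-1.9 dBu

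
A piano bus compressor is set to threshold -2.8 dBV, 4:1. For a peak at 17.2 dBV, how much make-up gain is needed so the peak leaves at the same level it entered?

15 dB

Without make-up, output = threshold + overshoot/4 = -2.8 + 5 = 2.2 dBV.
Gap to target: 15 dB.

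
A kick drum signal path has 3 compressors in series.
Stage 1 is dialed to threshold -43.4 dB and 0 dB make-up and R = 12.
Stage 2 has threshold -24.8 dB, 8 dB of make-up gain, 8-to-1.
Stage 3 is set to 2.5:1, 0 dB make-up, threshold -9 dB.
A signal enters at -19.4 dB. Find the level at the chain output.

-33.4 dB

Stage 1: 24 dB above -43.4 dB, reduced 12:1 to 2 dB above → -41.4 dB.
Stage 2: below threshold (-41.4 ≤ -24.8); passes unchanged; make-up brings it to -33.4 dB.
Stage 3: below threshold (-33.4 ≤ -9); passes unchanged; output -33.4 dB.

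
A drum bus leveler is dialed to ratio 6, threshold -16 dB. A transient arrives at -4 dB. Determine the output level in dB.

-4 dB sits 12 dB over threshold.
The 12 dB excess becomes 2 dB after 6:1 reduction.
Output = -16 + 2 = -14 dB.

-14 dB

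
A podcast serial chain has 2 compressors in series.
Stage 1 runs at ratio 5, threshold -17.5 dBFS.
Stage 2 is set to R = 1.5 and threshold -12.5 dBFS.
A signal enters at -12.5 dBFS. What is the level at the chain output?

Stage 1: -12.5 dBFS is 5 dB over -17.5 dBFS; at 5:1 that becomes 1 dB over, giving -16.5 dBFS.
Stage 2: below threshold (-16.5 ≤ -12.5); passes unchanged; output -16.5 dBFS.

-16.5 dBFS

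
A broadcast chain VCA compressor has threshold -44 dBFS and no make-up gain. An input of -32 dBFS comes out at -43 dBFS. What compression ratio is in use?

12:1

Input overshoot = -32 − (-44) = 12 dB; output overshoot = -43 − (-44) = 1 dB.
Ratio = 12 / 1 = 12.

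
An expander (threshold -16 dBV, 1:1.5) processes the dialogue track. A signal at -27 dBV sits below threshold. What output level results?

Below threshold, a 1:1.5 expander applies gain = (1.5−1)×(T − x) of attenuation.
(1.5−1) × 11 = 5.5 dB, so output = -27 − 5.5 = -32.5 dBV.

-32.5 dBV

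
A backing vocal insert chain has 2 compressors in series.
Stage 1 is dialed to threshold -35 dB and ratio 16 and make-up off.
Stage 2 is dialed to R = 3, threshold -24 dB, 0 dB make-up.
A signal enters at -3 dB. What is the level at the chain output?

-33 dB

Stage 1: -3 dB is 32 dB over -35 dB; at 16:1 that becomes 2 dB over, giving -33 dB.
Stage 2: below threshold (-33 ≤ -24); passes unchanged; output -33 dB.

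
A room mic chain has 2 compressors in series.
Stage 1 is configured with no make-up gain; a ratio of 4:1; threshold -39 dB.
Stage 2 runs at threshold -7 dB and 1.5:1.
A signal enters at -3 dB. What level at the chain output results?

Stage 1: -3 dB is 36 dB over -39 dB; at 4:1 that becomes 9 dB over, giving -30 dB.
Stage 2: below threshold (-30 ≤ -7); passes unchanged; output -30 dB.

-30 dB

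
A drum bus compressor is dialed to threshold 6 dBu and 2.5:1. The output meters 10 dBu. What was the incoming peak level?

16 dBu

That's 4 dB above the 6 dBu threshold.
Before 2.5:1 compression the overshoot was 4 × 2.5 = 10 dB, so input = 6 + 10 = 16 dBu.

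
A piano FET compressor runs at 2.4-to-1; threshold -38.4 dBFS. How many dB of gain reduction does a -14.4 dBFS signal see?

The signal is 24 dB above threshold.
At 2.4:1, output sits 24/2.4 = 10 dB above threshold.
So the signal is attenuated by 24 − 10 = 14 dB.

14 dB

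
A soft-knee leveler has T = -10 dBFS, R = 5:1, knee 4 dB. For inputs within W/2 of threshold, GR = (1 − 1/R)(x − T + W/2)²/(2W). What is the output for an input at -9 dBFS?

x − T + W/2 = -9 − (-10) + 2 = 3.
GR = (1 − 1/5) × 3² / 8 = 0.8 × 9 / 8 = 0.9 dB.
Output = -9 − 0.9 = -9.9 dBFS.

-9.9 dBFS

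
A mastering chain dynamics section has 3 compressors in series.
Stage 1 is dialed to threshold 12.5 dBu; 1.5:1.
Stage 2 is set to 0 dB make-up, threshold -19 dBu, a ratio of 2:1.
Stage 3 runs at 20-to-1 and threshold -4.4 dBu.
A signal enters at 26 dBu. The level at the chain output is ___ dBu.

Stage 1: 13.5 dB above 12.5 dBu, reduced 1.5:1 to 9 dB above → 21.5 dBu.
Stage 2: overshoot 40.5 dB → 40.5/2 = 20.25 dB → 1.25 dBu.
Stage 3: 1.25 dBu is 5.65 dB over -4.4 dBu; at 20:1 that becomes 0.2825 dB over, giving -4.1175 dBu.

-4.1175 dBu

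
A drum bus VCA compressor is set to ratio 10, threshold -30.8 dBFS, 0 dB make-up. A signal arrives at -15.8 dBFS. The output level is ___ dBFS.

-29.3 dBFS

The input is 15 dB above the -30.8 dBFS threshold.
The 15 dB excess becomes 1.5 dB after 10:1 reduction.
That puts the output at -29.3 dBFS.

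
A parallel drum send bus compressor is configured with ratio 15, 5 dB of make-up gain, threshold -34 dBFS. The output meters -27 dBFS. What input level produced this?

Stripping the +5 dB make-up gives -32 dBFS at the gain stage.
The compressed level sits -32 − (-34) = 2 dB over threshold.
Undo the ratio: input overshoot = 2 × 15 = 30 dB, giving input = -4 dBFS.

-4 dBFS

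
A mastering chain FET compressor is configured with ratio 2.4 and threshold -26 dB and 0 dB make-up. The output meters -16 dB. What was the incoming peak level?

That's 10 dB above the -26 dB threshold.
Before 2.4:1 compression the overshoot was 10 × 2.4 = 24 dB, so input = -26 + 24 = -2 dB.

-2 dB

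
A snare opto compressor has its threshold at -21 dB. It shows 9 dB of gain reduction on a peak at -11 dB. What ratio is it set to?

10:1

Input overshoot = -11 − (-21) = 10 dB.
Output overshoot = 10 − 9 = 1 dB.
Ratio = input overshoot / output overshoot = 10 / 1 = 10.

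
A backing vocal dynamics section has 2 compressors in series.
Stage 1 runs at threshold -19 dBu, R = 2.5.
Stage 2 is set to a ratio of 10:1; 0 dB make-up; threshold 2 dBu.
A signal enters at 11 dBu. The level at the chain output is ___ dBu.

-7 dBu

Stage 1: 11 dBu is 30 dB over -19 dBu; at 2.5:1 that becomes 12 dB over, giving -7 dBu.
Stage 2: -7 dBu is at or below the 2 dBu threshold — no compression; output -7 dBu.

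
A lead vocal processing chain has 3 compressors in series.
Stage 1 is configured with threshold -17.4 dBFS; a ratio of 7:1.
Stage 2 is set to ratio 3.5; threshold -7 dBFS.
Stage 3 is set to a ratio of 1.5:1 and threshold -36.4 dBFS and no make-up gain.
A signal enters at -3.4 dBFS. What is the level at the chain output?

Stage 1: 14 dB above -17.4 dBFS, reduced 7:1 to 2 dB above → -15.4 dBFS.
Stage 2: -15.4 dBFS is at or below the -7 dBFS threshold — no compression; output -15.4 dBFS.
Stage 3: -15.4 dBFS is 21 dB over -36.4 dBFS; at 1.5:1 that becomes 14 dB over, giving -22.4 dBFS.

-22.4 dBFS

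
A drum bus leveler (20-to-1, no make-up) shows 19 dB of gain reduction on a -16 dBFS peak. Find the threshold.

Gain reduction = -16 − (-35) = 19 dB; output overshoot = GR / (R − 1) = 19 / 19 = 1 dB.
Threshold = output − output overshoot = -35 − 1 = -36 dBFS.

-36 dBFS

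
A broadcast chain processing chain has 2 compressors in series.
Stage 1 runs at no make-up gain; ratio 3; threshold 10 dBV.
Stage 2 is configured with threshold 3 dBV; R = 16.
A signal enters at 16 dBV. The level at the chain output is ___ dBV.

3.5625 dBV

Stage 1: 6 dB above 10 dBV, reduced 3:1 to 2 dB above → 12 dBV.
Stage 2: overshoot 9 dB → 9/16 = 0.5625 dB → 3.5625 dBV.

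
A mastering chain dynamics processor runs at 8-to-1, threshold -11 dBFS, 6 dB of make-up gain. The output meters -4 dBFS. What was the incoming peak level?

Stripping the +6 dB make-up gives -10 dBFS at the gain stage.
Post-compression overshoot = -10 − (-11) = 1 dB.
Undo the ratio: input overshoot = 1 × 8 = 8 dB, giving input = -3 dBFS.

-3 dBFS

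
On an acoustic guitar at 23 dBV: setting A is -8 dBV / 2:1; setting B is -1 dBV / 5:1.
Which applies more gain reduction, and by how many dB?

A: GR = 31 − 31/2 = 15.5 dB.
B: GR = 24 − 24/5 = 19.2 dB.
Difference: 3.7 dB in favour of B.

B, by 3.7 dB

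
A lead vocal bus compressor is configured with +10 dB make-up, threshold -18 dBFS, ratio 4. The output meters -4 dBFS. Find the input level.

-2 dBFS

Stripping the +10 dB make-up gives -14 dBFS at the gain stage.
That's 4 dB above the -18 dBFS threshold.
Undo the ratio: input overshoot = 4 × 4 = 16 dB, giving input = -2 dBFS.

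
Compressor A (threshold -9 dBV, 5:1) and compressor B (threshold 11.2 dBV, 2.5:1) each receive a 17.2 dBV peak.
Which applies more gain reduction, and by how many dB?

A, by 17.36 dB

A: 26.2 dB over, compressed to 5.24 dB over, so 20.96 dB of GR.
B: 6 dB over, compressed to 2.4 dB over, so 3.6 dB of GR.
A reduces 17.36 dB more.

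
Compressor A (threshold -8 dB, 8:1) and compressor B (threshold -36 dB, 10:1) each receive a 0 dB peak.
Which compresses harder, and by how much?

B, by 25.4 dB

A: overshoot 8 dB → output overshoot 1 dB → GR 7 dB.
B: overshoot 36 dB → output overshoot 3.6 dB → GR 32.4 dB.
B reduces 25.4 dB more.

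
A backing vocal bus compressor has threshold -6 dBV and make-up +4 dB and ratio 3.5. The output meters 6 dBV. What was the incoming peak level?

Remove make-up: 6 − 4 = 2 dBV.
The compressed level sits 2 − (-6) = 8 dB over threshold.
Before 3.5:1 compression the overshoot was 8 × 3.5 = 28 dB, so input = -6 + 28 = 22 dBV.

22 dBV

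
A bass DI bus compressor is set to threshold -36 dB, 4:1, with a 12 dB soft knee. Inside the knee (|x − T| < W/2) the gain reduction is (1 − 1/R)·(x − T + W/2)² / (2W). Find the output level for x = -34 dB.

x − T + W/2 = -34 − (-36) + 6 = 8.
GR = (1 − 1/4) × 8² / 24 = 0.75 × 64 / 24 = 2 dB.
Output = -34 − 2 = -36 dB.

-36 dB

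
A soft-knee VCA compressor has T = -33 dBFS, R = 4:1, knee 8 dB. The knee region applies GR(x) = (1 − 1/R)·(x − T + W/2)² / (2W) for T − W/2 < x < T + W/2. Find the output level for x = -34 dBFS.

-34.421875 dBFS

x − T + W/2 = -34 − (-33) + 4 = 3.
GR = (1 − 1/4) × 3² / 16 = 0.75 × 9 / 16 = 0.421875 dB.
Output = -34 − 0.421875 = -34.421875 dBFS.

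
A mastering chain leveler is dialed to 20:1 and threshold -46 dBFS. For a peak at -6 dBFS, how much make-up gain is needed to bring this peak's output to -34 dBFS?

10 dB

The peak compresses to -46 + 40/20 = -44 dBFS.
To reach -34 dBFS requires -34 − (-44) = 10 dB of make-up.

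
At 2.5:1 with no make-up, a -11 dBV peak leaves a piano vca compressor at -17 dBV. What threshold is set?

-21 dBV

Let T be the threshold. Output overshoot = (input overshoot)/R, so -17 − T = (-11 − T)/2.5.
2.5·(-17 − T) = -11 − T → 1.5·T = -42.5 − (-11) = -31.5.
T = -31.5/1.5 = -21 dBV.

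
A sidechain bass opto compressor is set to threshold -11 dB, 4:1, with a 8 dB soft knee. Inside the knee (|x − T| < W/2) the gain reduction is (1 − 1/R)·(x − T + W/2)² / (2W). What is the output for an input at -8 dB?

x − T + W/2 = -8 − (-11) + 4 = 7.
GR = (1 − 1/4) × 7² / 16 = 0.75 × 49 / 16 = 2.296875 dB.
Output = -8 − 2.296875 = -10.296875 dB.

-10.296875 dB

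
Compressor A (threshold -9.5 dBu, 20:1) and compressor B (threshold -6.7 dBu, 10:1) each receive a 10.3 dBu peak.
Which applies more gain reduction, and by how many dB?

A: GR = 19.8 − 19.8/20 = 18.81 dB.
B: GR = 17 − 17/10 = 15.3 dB.
A reduces 3.51 dB more.

A, by 3.51 dB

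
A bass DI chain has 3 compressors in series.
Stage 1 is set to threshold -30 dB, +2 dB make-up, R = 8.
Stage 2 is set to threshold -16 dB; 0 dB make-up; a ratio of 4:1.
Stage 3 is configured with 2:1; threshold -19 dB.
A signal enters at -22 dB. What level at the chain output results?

-27 dB

Stage 1: -22 dB is 8 dB over -30 dB; at 8:1 that becomes 1 dB over, giving -29 dB; +2 dB make-up → -27 dB.
Stage 2: below threshold (-27 ≤ -16); passes unchanged; output -27 dB.
Stage 3: below threshold (-27 ≤ -19); passes unchanged; output -27 dB.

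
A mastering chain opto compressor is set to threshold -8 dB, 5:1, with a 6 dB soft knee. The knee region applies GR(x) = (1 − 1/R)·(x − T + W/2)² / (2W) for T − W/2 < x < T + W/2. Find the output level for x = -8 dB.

x − T + W/2 = -8 − (-8) + 3 = 3.
GR = (1 − 1/5) × 3² / 12 = 0.8 × 9 / 12 = 0.6 dB.
Output = -8 − 0.6 = -8.6 dB.

-8.6 dB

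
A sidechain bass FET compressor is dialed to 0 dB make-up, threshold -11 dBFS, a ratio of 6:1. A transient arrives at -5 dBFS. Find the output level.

Overshoot: -5 − (-11) = 6 dB.
The 6 dB excess becomes 1 dB after 6:1 reduction.
Output = -11 + 1 = -10 dBFS.

-10 dBFS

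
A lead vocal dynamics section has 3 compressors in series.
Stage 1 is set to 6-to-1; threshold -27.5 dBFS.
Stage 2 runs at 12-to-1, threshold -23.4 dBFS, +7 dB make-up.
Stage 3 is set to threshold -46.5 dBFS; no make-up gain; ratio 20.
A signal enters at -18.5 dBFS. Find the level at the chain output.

-45.125 dBFS

Stage 1: 9 dB above -27.5 dBFS, reduced 6:1 to 1.5 dB above → -26 dBFS.
Stage 2: -26 dBFS ≤ -23.4 dBFS, so stage 2 doesn't engage; make-up brings it to -19 dBFS.
Stage 3: -19 dBFS is 27.5 dB over -46.5 dBFS; at 20:1 that becomes 1.375 dB over, giving -45.125 dBFS.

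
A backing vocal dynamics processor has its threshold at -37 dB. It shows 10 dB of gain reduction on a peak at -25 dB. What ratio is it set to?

Input overshoot = -25 − (-37) = 12 dB.
Output overshoot = 12 − 10 = 2 dB.
Ratio = input overshoot / output overshoot = 12 / 2 = 6.

6:1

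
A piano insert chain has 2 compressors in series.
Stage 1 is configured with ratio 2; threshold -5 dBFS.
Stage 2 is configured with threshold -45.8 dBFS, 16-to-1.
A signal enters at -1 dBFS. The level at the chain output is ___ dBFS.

-43.125 dBFS

Stage 1: 4 dB above -5 dBFS, reduced 2:1 to 2 dB above → -3 dBFS.
Stage 2: 42.8 dB above -45.8 dBFS, reduced 16:1 to 2.675 dB above → -43.125 dBFS.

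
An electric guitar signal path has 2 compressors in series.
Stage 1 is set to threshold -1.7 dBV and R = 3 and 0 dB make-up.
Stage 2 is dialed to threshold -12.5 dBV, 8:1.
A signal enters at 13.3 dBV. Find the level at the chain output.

Stage 1: 15 dB above -1.7 dBV, reduced 3:1 to 5 dB above → 3.3 dBV.
Stage 2: 3.3 dBV is 15.8 dB over -12.5 dBV; at 8:1 that becomes 1.975 dB over, giving -10.525 dBV.

-10.525 dBV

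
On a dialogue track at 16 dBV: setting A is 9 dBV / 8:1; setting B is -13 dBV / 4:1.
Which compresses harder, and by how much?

B, by 15.625 dB

A: overshoot 7 dB → output overshoot 0.875 dB → GR 6.125 dB.
B: overshoot 29 dB → output overshoot 7.25 dB → GR 21.75 dB.
B reduces 15.625 dB more.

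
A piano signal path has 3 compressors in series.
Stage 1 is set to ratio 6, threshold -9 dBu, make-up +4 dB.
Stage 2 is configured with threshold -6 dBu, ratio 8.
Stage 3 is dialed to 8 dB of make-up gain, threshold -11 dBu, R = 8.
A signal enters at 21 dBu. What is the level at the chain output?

-2.28125 dBu

Stage 1: 30 dB above -9 dBu, reduced 6:1 to 5 dB above → -4 dBu; +4 dB make-up → 0 dBu.
Stage 2: 6 dB above -6 dBu, reduced 8:1 to 0.75 dB above → -5.25 dBu.
Stage 3: -5.25 dBu is 5.75 dB over -11 dBu; at 8:1 that becomes 0.71875 dB over, giving -10.28125 dBu; +8 dB make-up → -2.28125 dBu.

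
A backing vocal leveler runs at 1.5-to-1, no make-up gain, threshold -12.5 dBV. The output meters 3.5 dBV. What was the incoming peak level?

Post-compression overshoot = 3.5 − (-12.5) = 16 dB.
Input overshoot = R × output overshoot = 24 dB → input = -12.5 + 24 = 11.5 dBV.

11.5 dBV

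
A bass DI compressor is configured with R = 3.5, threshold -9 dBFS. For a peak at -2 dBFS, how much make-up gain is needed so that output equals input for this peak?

5 dB

Without make-up, output = threshold + overshoot/3.5 = -9 + 2 = -7 dBFS.
Gap to target: 5 dB.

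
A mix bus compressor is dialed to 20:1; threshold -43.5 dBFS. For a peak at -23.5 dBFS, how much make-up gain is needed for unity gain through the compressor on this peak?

19 dB

Without make-up, output = threshold + overshoot/20 = -43.5 + 1 = -42.5 dBFS.
Gap to target: 19 dB.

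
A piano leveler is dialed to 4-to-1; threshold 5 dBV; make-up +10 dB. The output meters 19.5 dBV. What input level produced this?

23 dBV

Before make-up, the level was 19.5 − 10 = 9.5 dBV.
That's 4.5 dB above the 5 dBV threshold.
Before 4:1 compression the overshoot was 4.5 × 4 = 18 dB, so input = 5 + 18 = 23 dBV.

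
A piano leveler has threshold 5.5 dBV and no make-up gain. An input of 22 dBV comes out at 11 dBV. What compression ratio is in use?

Input overshoot = 22 − 5.5 = 16.5 dB; output overshoot = 11 − 5.5 = 5.5 dB.
Ratio = 16.5 / 5.5 = 3.

3:1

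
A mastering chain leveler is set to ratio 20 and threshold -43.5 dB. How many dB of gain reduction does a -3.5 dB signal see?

38 dB

-3.5 dB exceeds the threshold by 40 dB.
After 20:1 compression the overshoot becomes 40/20 = 2 dB.
Gain reduction = 40 − 2 = 38 dB.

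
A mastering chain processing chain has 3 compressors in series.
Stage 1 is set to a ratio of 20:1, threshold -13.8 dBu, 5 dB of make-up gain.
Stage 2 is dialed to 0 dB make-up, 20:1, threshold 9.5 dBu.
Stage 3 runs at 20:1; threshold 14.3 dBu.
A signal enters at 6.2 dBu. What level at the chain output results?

-7.8 dBu

Stage 1: overshoot 20 dB → 20/20 = 1 dB → -12.8 dBu; +5 dB make-up → -7.8 dBu.
Stage 2: -7.8 dBu is at or below the 9.5 dBu threshold — no compression; output -7.8 dBu.
Stage 3: -7.8 dBu is at or below the 14.3 dBu threshold — no compression; output -7.8 dBu.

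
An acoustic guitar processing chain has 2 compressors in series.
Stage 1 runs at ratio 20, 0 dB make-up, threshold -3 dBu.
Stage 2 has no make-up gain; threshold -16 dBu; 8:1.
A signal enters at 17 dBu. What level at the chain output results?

-14.25 dBu

Stage 1: overshoot 20 dB → 20/20 = 1 dB → -2 dBu.
Stage 2: 14 dB above -16 dBu, reduced 8:1 to 1.75 dB above → -14.25 dBu.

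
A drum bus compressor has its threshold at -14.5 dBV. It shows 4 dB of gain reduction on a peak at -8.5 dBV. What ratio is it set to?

3:1

Input overshoot = -8.5 − (-14.5) = 6 dB.
Output overshoot = 6 − 4 = 2 dB.
Ratio = input overshoot / output overshoot = 6 / 2 = 3.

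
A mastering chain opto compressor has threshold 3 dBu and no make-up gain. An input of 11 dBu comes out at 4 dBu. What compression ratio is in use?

8:1

Input overshoot = 11 − 3 = 8 dB; output overshoot = 4 − 3 = 1 dB.
Ratio = 8 / 1 = 8.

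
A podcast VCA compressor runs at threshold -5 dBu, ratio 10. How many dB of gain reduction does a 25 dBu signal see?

25 dBu exceeds the threshold by 30 dB.
A 10:1 ratio leaves 3 dB of that excess.
GR = overshoot in − overshoot out = 30 − 3 = 27 dB.

27 dB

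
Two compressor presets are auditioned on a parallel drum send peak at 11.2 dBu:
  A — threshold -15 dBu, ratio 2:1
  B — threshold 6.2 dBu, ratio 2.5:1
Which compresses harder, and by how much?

A, by 10.1 dB

A: 26.2 dB over, compressed to 13.1 dB over, so 13.1 dB of GR.
B: 5 dB over, compressed to 2 dB over, so 3 dB of GR.
A reduces 10.1 dB more.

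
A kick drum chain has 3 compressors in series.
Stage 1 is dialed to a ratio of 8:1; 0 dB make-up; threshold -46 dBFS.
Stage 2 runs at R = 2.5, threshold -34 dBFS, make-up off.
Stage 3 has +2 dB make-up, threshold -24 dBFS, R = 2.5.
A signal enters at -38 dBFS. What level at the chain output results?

-43 dBFS

Stage 1: 8 dB above -46 dBFS, reduced 8:1 to 1 dB above → -45 dBFS.
Stage 2: -45 dBFS is at or below the -34 dBFS threshold — no compression; output -45 dBFS.
Stage 3: -45 dBFS ≤ -24 dBFS, so stage 3 doesn't engage; make-up brings it to -43 dBFS.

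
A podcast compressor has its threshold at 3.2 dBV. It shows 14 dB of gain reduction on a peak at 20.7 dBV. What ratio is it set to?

5:1

Input overshoot = 20.7 − 3.2 = 17.5 dB.
Output overshoot = 17.5 − 14 = 3.5 dB.
Ratio = input overshoot / output overshoot = 17.5 / 3.5 = 5.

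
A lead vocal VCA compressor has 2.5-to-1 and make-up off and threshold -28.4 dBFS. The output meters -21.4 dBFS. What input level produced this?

The compressed level sits -21.4 − (-28.4) = 7 dB over threshold.
Before 2.5:1 compression the overshoot was 7 × 2.5 = 17.5 dB, so input = -28.4 + 17.5 = -10.9 dBFS.

-10.9 dBFS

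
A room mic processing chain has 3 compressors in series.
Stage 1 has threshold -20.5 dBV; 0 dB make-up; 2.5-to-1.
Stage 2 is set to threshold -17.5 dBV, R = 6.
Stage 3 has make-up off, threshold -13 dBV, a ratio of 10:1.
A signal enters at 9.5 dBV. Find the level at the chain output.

Stage 1: overshoot 30 dB → 30/2.5 = 12 dB → -8.5 dBV.
Stage 2: -8.5 dBV is 9 dB over -17.5 dBV; at 6:1 that becomes 1.5 dB over, giving -16 dBV.
Stage 3: -16 dBV ≤ -13 dBV, so stage 3 doesn't engage; output -16 dBV.

-16 dBV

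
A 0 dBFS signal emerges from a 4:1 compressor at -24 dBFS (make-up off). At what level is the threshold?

Let T be the threshold. Output overshoot = (input overshoot)/R, so -24 − T = (0 − T)/4.
4·(-24 − T) = 0 − T → 3·T = -96 − 0 = -96.
T = -96/3 = -32 dBFS.

-32 dBFS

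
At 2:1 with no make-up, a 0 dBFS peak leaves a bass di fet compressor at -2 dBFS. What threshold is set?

Gain reduction = 0 − (-2) = 2 dB; output overshoot = GR / (R − 1) = 2 / 1 = 2 dB.
Threshold = output − output overshoot = -2 − 2 = -4 dBFS.

-4 dBFS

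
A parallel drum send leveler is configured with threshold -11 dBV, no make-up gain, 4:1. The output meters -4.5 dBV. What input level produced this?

15 dBV

That's 6.5 dB above the -11 dBV threshold.
Input overshoot = R × output overshoot = 26 dB → input = -11 + 26 = 15 dBV.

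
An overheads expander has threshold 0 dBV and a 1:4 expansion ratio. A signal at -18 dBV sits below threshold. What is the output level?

-72 dBV

Undershoot = 0 − (-18) = 18 dB.
At 1:4, that expands to 72 dB under threshold.
Output = 0 − 72 = -72 dBV.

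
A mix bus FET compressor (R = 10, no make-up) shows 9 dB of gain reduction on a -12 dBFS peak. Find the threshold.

Gain reduction = -12 − (-21) = 9 dB; output overshoot = GR / (R − 1) = 9 / 9 = 1 dB.
Threshold = output − output overshoot = -21 − 1 = -22 dBFS.

-22 dBFS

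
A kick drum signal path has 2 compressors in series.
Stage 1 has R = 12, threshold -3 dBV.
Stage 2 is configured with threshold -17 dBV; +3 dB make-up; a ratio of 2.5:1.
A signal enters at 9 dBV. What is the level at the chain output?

Stage 1: 12 dB above -3 dBV, reduced 12:1 to 1 dB above → -2 dBV.
Stage 2: overshoot 15 dB → 15/2.5 = 6 dB → -11 dBV; +3 dB make-up → -8 dBV.

-8 dBV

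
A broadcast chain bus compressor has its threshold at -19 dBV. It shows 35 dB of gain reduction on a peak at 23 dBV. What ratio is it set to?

6:1

Input overshoot = 23 − (-19) = 42 dB.
Output overshoot = 42 − 35 = 7 dB.
Ratio = input overshoot / output overshoot = 42 / 7 = 6.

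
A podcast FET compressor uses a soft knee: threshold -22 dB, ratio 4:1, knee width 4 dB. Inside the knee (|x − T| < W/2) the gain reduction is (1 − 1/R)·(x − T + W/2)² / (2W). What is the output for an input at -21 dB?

x − T + W/2 = -21 − (-22) + 2 = 3.
GR = (1 − 1/4) × 3² / 8 = 0.75 × 9 / 8 = 0.84375 dB.
Output = -21 − 0.84375 = -21.84375 dB.

-21.84375 dB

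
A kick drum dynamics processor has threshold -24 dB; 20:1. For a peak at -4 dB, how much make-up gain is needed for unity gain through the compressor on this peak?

19 dB

Without make-up, output = threshold + overshoot/20 = -24 + 1 = -23 dB.
Gap to target: 19 dB.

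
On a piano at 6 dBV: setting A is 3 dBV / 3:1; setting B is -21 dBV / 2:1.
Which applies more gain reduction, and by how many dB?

A: GR = 3 − 3/3 = 2 dB.
B: GR = 27 − 27/2 = 13.5 dB.
B applies 11.5 dB more gain reduction.

B, by 11.5 dB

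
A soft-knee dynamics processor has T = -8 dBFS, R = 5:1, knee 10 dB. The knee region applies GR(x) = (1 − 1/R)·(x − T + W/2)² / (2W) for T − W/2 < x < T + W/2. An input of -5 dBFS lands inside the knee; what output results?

-7.56 dBFS

x − T + W/2 = -5 − (-8) + 5 = 8.
GR = (1 − 1/5) × 8² / 20 = 0.8 × 64 / 20 = 2.56 dB.
Output = -5 − 2.56 = -7.56 dBFS.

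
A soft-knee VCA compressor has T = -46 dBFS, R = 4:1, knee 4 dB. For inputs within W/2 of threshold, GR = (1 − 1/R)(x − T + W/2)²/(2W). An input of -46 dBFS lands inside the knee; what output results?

x − T + W/2 = -46 − (-46) + 2 = 2.
GR = (1 − 1/4) × 2² / 8 = 0.75 × 4 / 8 = 0.375 dB.
Output = -46 − 0.375 = -46.375 dBFS.

-46.375 dBFS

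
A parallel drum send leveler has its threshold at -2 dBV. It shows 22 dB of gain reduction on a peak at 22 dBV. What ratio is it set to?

Input overshoot = 22 − (-2) = 24 dB.
Output overshoot = 24 − 22 = 2 dB.
Ratio = input overshoot / output overshoot = 24 / 2 = 12.

12:1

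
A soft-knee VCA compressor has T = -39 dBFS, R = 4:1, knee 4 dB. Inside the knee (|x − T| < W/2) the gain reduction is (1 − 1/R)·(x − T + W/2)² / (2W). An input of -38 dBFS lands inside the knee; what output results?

-38.84375 dBFS

x − T + W/2 = -38 − (-39) + 2 = 3.
GR = (1 − 1/4) × 3² / 8 = 0.75 × 9 / 8 = 0.84375 dB.
Output = -38 − 0.84375 = -38.84375 dBFS.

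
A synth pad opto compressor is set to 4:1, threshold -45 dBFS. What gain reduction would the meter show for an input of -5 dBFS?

30 dB

The signal is 40 dB above threshold.
At 4:1, output sits 40/4 = 10 dB above threshold.
Gain reduction = 40 − 10 = 30 dB.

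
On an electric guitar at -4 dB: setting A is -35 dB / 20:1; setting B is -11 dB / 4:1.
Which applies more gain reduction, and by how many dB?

A: overshoot 31 dB → output overshoot 1.55 dB → GR 29.45 dB.
B: overshoot 7 dB → output overshoot 1.75 dB → GR 5.25 dB.
A reduces 24.2 dB more.

A, by 24.2 dB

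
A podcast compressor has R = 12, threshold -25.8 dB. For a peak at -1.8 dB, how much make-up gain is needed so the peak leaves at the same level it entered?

22 dB

The peak compresses to -25.8 + 24/12 = -23.8 dB.
To reach -1.8 dB requires -1.8 − (-23.8) = 22 dB of make-up.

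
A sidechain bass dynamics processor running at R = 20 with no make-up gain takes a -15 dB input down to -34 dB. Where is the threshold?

-35 dB

Let T be the threshold. Output overshoot = (input overshoot)/R, so -34 − T = (-15 − T)/20.
20·(-34 − T) = -15 − T → 19·T = -680 − (-15) = -665.
T = -665/19 = -35 dB.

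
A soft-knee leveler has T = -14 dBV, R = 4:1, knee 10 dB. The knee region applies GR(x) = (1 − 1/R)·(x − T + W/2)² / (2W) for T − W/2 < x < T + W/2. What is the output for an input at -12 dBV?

-13.8375 dBV

x − T + W/2 = -12 − (-14) + 5 = 7.
GR = (1 − 1/4) × 7² / 20 = 0.75 × 49 / 20 = 1.8375 dB.
Output = -12 − 1.8375 = -13.8375 dBV.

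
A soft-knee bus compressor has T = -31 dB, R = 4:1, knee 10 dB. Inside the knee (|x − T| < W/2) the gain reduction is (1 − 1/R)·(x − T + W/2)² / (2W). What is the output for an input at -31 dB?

x − T + W/2 = -31 − (-31) + 5 = 5.
GR = (1 − 1/4) × 5² / 20 = 0.75 × 25 / 20 = 0.9375 dB.
Output = -31 − 0.9375 = -31.9375 dB.

-31.9375 dB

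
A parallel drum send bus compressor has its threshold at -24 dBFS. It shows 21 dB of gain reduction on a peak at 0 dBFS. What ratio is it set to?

8:1

Input overshoot = 0 − (-24) = 24 dB.
Output overshoot = 24 − 21 = 3 dB.
Ratio = input overshoot / output overshoot = 24 / 3 = 8.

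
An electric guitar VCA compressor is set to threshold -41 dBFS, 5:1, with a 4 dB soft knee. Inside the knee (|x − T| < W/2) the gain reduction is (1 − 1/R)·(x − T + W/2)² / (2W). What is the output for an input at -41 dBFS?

x − T + W/2 = -41 − (-41) + 2 = 2.
GR = (1 − 1/5) × 2² / 8 = 0.8 × 4 / 8 = 0.4 dB.
Output = -41 − 0.4 = -41.4 dBFS.

-41.4 dBFS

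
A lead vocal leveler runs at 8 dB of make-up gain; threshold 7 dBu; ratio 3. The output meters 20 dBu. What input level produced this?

22 dBu

Remove make-up: 20 − 8 = 12 dBu.
Post-compression overshoot = 12 − 7 = 5 dB.
Input overshoot = R × output overshoot = 15 dB → input = 7 + 15 = 22 dBu.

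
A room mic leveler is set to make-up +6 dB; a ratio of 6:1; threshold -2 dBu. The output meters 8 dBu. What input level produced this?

22 dBu

Remove make-up: 8 − 6 = 2 dBu.
Post-compression overshoot = 2 − (-2) = 4 dB.
Input overshoot = R × output overshoot = 24 dB → input = -2 + 24 = 22 dBu.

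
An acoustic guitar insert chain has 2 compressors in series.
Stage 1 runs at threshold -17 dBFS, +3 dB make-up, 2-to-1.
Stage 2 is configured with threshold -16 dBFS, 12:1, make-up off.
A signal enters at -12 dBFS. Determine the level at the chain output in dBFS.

-15.625 dBFS

Stage 1: overshoot 5 dB → 5/2 = 2.5 dB → -14.5 dBFS; +3 dB make-up → -11.5 dBFS.
Stage 2: 4.5 dB above -16 dBFS, reduced 12:1 to 0.375 dB above → -15.625 dBFS.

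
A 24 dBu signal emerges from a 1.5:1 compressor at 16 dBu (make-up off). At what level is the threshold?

Let T be the threshold. Output overshoot = (input overshoot)/R, so 16 − T = (24 − T)/1.5.
1.5·(16 − T) = 24 − T → 0.5·T = 24 − 24 = 0.
T = 0/0.5 = 0 dBu.

0 dBu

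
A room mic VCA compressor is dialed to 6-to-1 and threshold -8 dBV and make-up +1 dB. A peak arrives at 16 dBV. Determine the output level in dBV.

16 dBV sits 24 dB over threshold.
The 24 dB excess becomes 4 dB after 6:1 reduction.
So the level is -8 + 4 = -4 dBV; make-up adds 1 dB, giving -3 dBV.

-3 dBV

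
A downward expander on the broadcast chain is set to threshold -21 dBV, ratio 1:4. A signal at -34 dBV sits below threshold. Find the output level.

-73 dBV

Undershoot = (-21) − (-34) = 13 dB.
At 1:4, that expands to 52 dB under threshold.
Output = -21 − 52 = -73 dBV.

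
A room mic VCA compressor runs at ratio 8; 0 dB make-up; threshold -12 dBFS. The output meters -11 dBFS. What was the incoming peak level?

-4 dBFS

That's 1 dB above the -12 dBFS threshold.
Before 8:1 compression the overshoot was 1 × 8 = 8 dB, so input = -12 + 8 = -4 dBFS.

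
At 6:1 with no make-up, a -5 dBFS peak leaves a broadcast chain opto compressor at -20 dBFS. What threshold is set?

-23 dBFS

Gain reduction = -5 − (-20) = 15 dB; output overshoot = GR / (R − 1) = 15 / 5 = 3 dB.
Threshold = output − output overshoot = -20 − 3 = -23 dBFS.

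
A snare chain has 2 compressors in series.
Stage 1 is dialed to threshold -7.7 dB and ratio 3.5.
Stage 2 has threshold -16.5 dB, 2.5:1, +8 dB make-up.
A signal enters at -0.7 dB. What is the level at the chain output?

Stage 1: 7 dB above -7.7 dB, reduced 3.5:1 to 2 dB above → -5.7 dB.
Stage 2: overshoot 10.8 dB → 10.8/2.5 = 4.32 dB → -12.18 dB; +8 dB make-up → -4.18 dB.

-4.18 dB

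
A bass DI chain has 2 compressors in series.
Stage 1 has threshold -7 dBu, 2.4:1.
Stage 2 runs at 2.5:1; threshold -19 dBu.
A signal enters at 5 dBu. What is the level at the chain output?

Stage 1: 12 dB above -7 dBu, reduced 2.4:1 to 5 dB above → -2 dBu.
Stage 2: -2 dBu is 17 dB over -19 dBu; at 2.5:1 that becomes 6.8 dB over, giving -12.2 dBu.

-12.2 dBu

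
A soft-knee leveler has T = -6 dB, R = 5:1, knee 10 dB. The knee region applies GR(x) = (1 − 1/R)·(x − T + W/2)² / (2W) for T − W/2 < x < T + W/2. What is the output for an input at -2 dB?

-5.24 dB

x − T + W/2 = -2 − (-6) + 5 = 9.
GR = (1 − 1/5) × 9² / 20 = 0.8 × 81 / 20 = 3.24 dB.
Output = -2 − 3.24 = -5.24 dB.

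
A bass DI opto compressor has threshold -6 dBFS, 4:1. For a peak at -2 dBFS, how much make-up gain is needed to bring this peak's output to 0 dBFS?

5 dB

Overshoot 4 dB → 4/4 = 1 dB after compression, so the compressed level is -6 + 1 = -5 dBFS.
Make-up = target − compressed = 0 − (-5) = 5 dB.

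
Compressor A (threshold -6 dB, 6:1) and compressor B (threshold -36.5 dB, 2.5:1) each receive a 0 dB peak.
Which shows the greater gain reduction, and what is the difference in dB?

B, by 16.9 dB

A: overshoot 6 dB → output overshoot 1 dB → GR 5 dB.
B: overshoot 36.5 dB → output overshoot 14.6 dB → GR 21.9 dB.
B applies 16.9 dB more gain reduction.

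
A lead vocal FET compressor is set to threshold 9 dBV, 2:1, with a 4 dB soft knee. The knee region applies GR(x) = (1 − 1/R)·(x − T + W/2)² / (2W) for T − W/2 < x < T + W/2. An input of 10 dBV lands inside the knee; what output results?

x − T + W/2 = 10 − 9 + 2 = 3.
GR = (1 − 1/2) × 3² / 8 = 0.5 × 9 / 8 = 0.5625 dB.
Output = 10 − 0.5625 = 9.4375 dBV.

9.4375 dBV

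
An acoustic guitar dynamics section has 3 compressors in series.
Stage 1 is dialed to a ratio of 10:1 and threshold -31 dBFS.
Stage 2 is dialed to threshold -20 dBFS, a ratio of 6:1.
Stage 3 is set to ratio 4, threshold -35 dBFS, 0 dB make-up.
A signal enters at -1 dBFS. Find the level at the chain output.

Stage 1: overshoot 30 dB → 30/10 = 3 dB → -28 dBFS.
Stage 2: -28 dBFS is at or below the -20 dBFS threshold — no compression; output -28 dBFS.
Stage 3: 7 dB above -35 dBFS, reduced 4:1 to 1.75 dB above → -33.25 dBFS.

-33.25 dBFS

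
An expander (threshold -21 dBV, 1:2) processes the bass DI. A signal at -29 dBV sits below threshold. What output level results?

-37 dBV

Undershoot = (-21) − (-29) = 8 dB.
At 1:2, that expands to 16 dB under threshold.
Output = -21 − 16 = -37 dBV.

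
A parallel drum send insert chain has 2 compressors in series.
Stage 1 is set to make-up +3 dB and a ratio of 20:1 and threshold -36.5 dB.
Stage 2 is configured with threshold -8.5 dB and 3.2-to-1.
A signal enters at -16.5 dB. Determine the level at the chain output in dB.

Stage 1: 20 dB above -36.5 dB, reduced 20:1 to 1 dB above → -35.5 dB; +3 dB make-up → -32.5 dB.
Stage 2: -32.5 dB is at or below the -8.5 dB threshold — no compression; output -32.5 dB.

-32.5 dB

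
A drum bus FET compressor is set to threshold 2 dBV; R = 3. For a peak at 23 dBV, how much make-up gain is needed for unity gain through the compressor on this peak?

14 dB

The peak compresses to 2 + 21/3 = 9 dBV.
To reach 23 dBV requires 23 − 9 = 14 dB of make-up.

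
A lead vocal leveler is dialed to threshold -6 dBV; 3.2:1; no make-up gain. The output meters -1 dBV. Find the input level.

The compressed level sits -1 − (-6) = 5 dB over threshold.
Undo the ratio: input overshoot = 5 × 3.2 = 16 dB, giving input = 10 dBV.

10 dBV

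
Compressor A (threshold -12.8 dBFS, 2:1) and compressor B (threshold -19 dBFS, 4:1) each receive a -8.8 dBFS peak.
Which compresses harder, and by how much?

A: GR = 4 − 4/2 = 2 dB.
B: GR = 10.2 − 10.2/4 = 7.65 dB.
B reduces 5.65 dB more.

B, by 5.65 dB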